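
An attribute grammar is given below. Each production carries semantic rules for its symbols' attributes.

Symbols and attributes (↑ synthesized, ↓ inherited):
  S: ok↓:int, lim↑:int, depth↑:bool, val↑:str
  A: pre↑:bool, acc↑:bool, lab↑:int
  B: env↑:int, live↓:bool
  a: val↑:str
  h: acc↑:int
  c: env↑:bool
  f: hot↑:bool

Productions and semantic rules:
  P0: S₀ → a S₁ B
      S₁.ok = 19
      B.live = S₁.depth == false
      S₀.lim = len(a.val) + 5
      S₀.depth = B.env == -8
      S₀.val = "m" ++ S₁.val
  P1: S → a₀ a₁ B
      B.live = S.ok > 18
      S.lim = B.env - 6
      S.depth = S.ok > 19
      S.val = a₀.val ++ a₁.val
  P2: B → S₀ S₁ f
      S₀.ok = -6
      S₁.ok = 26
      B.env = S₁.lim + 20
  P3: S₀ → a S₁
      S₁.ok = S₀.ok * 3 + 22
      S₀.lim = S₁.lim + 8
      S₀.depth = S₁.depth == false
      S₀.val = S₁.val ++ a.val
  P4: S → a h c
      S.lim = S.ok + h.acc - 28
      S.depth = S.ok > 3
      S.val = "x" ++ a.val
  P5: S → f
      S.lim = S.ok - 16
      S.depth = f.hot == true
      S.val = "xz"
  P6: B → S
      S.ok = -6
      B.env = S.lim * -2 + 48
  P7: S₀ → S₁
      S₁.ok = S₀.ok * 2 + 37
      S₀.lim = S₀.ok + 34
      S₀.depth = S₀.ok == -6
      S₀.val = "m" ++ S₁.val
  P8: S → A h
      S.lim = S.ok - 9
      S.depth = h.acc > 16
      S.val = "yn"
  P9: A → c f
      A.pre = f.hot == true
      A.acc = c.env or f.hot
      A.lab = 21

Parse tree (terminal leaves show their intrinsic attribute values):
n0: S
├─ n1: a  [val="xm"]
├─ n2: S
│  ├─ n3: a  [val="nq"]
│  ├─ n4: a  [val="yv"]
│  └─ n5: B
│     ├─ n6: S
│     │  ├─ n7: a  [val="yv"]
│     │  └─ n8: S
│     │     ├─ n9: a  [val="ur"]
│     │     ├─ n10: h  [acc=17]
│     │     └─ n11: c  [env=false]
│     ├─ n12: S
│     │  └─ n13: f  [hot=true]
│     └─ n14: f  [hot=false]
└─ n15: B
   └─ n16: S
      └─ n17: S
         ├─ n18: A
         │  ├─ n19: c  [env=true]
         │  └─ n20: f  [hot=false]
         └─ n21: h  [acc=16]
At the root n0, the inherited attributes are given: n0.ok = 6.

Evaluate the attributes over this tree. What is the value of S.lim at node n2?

1. n0.ok = 6  [given at root]
2. n1.val = "xm"  [terminal]
3. n2.ok = 19  [19]
4. n3.val = "nq"  [terminal]
5. n4.val = "yv"  [terminal]
6. n5.live = true  [S.ok > 18]
7. n6.ok = -6  [-6]
8. n7.val = "yv"  [terminal]
9. n8.ok = 4  [S₀.ok * 3 + 22]
10. n9.val = "ur"  [terminal]
11. n10.acc = 17  [terminal]
12. n11.env = false  [terminal]
13. n8.lim = -7  [S.ok + h.acc - 28]
14. n8.depth = true  [S.ok > 3]
15. n8.val = "xur"  ["x" ++ a.val]
16. n6.lim = 1  [S₁.lim + 8]
17. n6.depth = false  [S₁.depth == false]
18. n6.val = "xuryv"  [S₁.val ++ a.val]
19. n12.ok = 26  [26]
20. n13.hot = true  [terminal]
21. n12.lim = 10  [S.ok - 16]
22. n12.depth = true  [f.hot == true]
23. n12.val = "xz"  ["xz"]
24. n14.hot = false  [terminal]
25. n5.env = 30  [S₁.lim + 20]
26. n2.lim = 24  [B.env - 6]
27. n2.depth = false  [S.ok > 19]
28. n2.val = "nqyv"  [a₀.val ++ a₁.val]
29. n15.live = true  [S₁.depth == false]
30. n16.ok = -6  [-6]
31. n17.ok = 25  [S₀.ok * 2 + 37]
32. n19.env = true  [terminal]
33. n20.hot = false  [terminal]
34. n18.pre = false  [f.hot == true]
35. n18.acc = true  [c.env or f.hot]
36. n18.lab = 21  [21]
37. n21.acc = 16  [terminal]
38. n17.lim = 16  [S.ok - 9]
39. n17.depth = false  [h.acc > 16]
40. n17.val = "yn"  ["yn"]
41. n16.lim = 28  [S₀.ok + 34]
42. n16.depth = true  [S₀.ok == -6]
43. n16.val = "myn"  ["m" ++ S₁.val]
44. n15.env = -8  [S.lim * -2 + 48]
45. n0.lim = 7  [len(a.val) + 5]
46. n0.depth = true  [B.env == -8]
47. n0.val = "mnqyv"  ["m" ++ S₁.val]

24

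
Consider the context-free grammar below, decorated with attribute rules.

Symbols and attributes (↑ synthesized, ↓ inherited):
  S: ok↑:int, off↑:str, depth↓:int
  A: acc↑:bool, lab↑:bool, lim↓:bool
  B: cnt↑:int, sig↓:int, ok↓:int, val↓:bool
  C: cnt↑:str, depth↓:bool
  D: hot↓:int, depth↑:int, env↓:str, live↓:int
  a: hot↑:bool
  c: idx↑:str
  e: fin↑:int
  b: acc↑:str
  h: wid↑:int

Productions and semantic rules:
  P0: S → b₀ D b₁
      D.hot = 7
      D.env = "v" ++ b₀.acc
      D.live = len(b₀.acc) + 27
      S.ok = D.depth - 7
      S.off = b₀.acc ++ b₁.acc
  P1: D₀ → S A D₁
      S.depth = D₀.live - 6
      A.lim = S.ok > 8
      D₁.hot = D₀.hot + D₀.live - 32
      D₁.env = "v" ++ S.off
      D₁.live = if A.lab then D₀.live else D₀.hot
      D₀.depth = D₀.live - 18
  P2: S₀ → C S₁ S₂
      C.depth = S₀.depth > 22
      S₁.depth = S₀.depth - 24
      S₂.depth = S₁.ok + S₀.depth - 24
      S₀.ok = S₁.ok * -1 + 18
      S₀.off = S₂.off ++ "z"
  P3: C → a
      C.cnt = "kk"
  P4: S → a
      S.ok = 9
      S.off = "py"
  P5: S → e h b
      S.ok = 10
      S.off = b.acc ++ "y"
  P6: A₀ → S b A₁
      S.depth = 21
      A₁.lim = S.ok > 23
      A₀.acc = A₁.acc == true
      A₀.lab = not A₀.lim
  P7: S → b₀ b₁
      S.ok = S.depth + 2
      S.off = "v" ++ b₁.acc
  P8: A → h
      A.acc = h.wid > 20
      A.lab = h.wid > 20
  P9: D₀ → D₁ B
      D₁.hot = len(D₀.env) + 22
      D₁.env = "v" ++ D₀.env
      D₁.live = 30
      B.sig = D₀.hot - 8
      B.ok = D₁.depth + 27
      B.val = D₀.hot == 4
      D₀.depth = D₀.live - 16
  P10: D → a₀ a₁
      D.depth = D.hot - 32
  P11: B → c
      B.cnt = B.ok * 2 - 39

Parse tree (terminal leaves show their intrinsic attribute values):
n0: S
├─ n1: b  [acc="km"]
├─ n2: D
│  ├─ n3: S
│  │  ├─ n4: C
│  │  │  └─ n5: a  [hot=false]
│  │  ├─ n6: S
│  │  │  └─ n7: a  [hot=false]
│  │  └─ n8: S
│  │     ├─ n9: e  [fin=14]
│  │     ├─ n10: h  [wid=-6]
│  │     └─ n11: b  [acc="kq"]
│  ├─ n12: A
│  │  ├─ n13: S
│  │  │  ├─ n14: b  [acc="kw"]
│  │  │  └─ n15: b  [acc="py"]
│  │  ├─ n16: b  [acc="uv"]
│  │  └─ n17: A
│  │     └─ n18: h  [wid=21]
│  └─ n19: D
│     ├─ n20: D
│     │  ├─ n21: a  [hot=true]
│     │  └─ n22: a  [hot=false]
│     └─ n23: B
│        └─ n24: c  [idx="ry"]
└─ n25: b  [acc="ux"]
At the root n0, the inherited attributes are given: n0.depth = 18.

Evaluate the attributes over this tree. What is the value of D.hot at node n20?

1. n0.depth = 18  [given at root]
2. n1.acc = "km"  [terminal]
3. n2.hot = 7  [7]
4. n2.env = "vkm"  ["v" ++ b₀.acc]
5. n2.live = 29  [len(b₀.acc) + 27]
6. n3.depth = 23  [D₀.live - 6]
7. n4.depth = true  [S₀.depth > 22]
8. n5.hot = false  [terminal]
9. n4.cnt = "kk"  ["kk"]
10. n6.depth = -1  [S₀.depth - 24]
11. n7.hot = false  [terminal]
12. n6.ok = 9  [9]
13. n6.off = "py"  ["py"]
14. n8.depth = 8  [S₁.ok + S₀.depth - 24]
15. n9.fin = 14  [terminal]
16. n10.wid = -6  [terminal]
17. n11.acc = "kq"  [terminal]
18. n8.ok = 10  [10]
19. n8.off = "kqy"  [b.acc ++ "y"]
20. n3.ok = 9  [S₁.ok * -1 + 18]
21. n3.off = "kqyz"  [S₂.off ++ "z"]
22. n12.lim = true  [S.ok > 8]
23. n13.depth = 21  [21]
24. n14.acc = "kw"  [terminal]
25. n15.acc = "py"  [terminal]
26. n13.ok = 23  [S.depth + 2]
27. n13.off = "vpy"  ["v" ++ b₁.acc]
28. n16.acc = "uv"  [terminal]
29. n17.lim = false  [S.ok > 23]
30. n18.wid = 21  [terminal]
31. n17.acc = true  [h.wid > 20]
32. n17.lab = true  [h.wid > 20]
33. n12.acc = true  [A₁.acc == true]
34. n12.lab = false  [not A₀.lim]
35. n19.hot = 4  [D₀.hot + D₀.live - 32]
36. n19.env = "vkqyz"  ["v" ++ S.off]
37. n19.live = 7  [if A.lab then D₀.live else D₀.hot]
38. n20.hot = 27  [len(D₀.env) + 22]
39. n20.env = "vvkqyz"  ["v" ++ D₀.env]
40. n20.live = 30  [30]
41. n21.hot = true  [terminal]
42. n22.hot = false  [terminal]
43. n20.depth = -5  [D.hot - 32]
44. n23.sig = -4  [D₀.hot - 8]
45. n23.ok = 22  [D₁.depth + 27]
46. n23.val = true  [D₀.hot == 4]
47. n24.idx = "ry"  [terminal]
48. n23.cnt = 5  [B.ok * 2 - 39]
49. n19.depth = -9  [D₀.live - 16]
50. n2.depth = 11  [D₀.live - 18]
51. n25.acc = "ux"  [terminal]
52. n0.ok = 4  [D.depth - 7]
53. n0.off = "kmux"  [b₀.acc ++ b₁.acc]

27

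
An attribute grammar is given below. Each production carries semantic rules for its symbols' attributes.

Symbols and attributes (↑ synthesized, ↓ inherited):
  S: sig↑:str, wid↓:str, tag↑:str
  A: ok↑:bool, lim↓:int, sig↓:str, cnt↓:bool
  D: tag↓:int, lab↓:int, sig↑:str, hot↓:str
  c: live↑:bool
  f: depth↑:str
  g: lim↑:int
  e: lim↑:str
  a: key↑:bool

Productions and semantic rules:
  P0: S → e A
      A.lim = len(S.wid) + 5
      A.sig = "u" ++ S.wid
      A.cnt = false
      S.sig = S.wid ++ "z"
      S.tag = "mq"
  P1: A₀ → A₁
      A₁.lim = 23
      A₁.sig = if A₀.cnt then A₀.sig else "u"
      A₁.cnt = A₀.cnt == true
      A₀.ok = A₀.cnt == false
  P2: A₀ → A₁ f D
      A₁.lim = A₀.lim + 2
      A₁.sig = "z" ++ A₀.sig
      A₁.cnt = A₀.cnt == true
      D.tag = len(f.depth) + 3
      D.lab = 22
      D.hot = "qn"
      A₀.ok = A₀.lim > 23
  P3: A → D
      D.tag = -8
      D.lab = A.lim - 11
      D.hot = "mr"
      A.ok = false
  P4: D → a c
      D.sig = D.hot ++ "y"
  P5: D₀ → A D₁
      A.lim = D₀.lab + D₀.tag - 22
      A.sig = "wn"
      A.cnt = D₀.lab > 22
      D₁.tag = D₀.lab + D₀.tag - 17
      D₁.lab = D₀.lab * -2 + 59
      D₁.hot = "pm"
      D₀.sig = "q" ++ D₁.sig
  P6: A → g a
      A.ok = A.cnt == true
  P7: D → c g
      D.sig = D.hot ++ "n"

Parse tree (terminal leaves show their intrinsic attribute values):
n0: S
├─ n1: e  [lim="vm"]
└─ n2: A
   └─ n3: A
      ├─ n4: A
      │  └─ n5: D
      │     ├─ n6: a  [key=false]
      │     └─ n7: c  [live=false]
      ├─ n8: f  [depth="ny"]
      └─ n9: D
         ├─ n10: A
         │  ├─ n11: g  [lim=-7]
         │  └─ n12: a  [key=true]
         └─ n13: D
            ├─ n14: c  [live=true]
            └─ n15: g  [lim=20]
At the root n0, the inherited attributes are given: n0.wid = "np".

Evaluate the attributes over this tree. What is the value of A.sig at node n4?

1. n0.wid = "np"  [given at root]
2. n1.lim = "vm"  [terminal]
3. n2.lim = 7  [len(S.wid) + 5]
4. n2.sig = "unp"  ["u" ++ S.wid]
5. n2.cnt = false  [false]
6. n3.lim = 23  [23]
7. n3.sig = "u"  [if A₀.cnt then A₀.sig else "u"]
8. n3.cnt = false  [A₀.cnt == true]
9. n4.lim = 25  [A₀.lim + 2]
10. n4.sig = "zu"  ["z" ++ A₀.sig]
11. n4.cnt = false  [A₀.cnt == true]
12. n5.tag = -8  [-8]
13. n5.lab = 14  [A.lim - 11]
14. n5.hot = "mr"  ["mr"]
15. n6.key = false  [terminal]
16. n7.live = false  [terminal]
17. n5.sig = "mry"  [D.hot ++ "y"]
18. n4.ok = false  [false]
19. n8.depth = "ny"  [terminal]
20. n9.tag = 5  [len(f.depth) + 3]
21. n9.lab = 22  [22]
22. n9.hot = "qn"  ["qn"]
23. n10.lim = 5  [D₀.lab + D₀.tag - 22]
24. n10.sig = "wn"  ["wn"]
25. n10.cnt = false  [D₀.lab > 22]
26. n11.lim = -7  [terminal]
27. n12.key = true  [terminal]
28. n10.ok = false  [A.cnt == true]
29. n13.tag = 10  [D₀.lab + D₀.tag - 17]
30. n13.lab = 15  [D₀.lab * -2 + 59]
31. n13.hot = "pm"  ["pm"]
32. n14.live = true  [terminal]
33. n15.lim = 20  [terminal]
34. n13.sig = "pmn"  [D.hot ++ "n"]
35. n9.sig = "qpmn"  ["q" ++ D₁.sig]
36. n3.ok = false  [A₀.lim > 23]
37. n2.ok = true  [A₀.cnt == false]
38. n0.sig = "npz"  [S.wid ++ "z"]
39. n0.tag = "mq"  ["mq"]

"zu"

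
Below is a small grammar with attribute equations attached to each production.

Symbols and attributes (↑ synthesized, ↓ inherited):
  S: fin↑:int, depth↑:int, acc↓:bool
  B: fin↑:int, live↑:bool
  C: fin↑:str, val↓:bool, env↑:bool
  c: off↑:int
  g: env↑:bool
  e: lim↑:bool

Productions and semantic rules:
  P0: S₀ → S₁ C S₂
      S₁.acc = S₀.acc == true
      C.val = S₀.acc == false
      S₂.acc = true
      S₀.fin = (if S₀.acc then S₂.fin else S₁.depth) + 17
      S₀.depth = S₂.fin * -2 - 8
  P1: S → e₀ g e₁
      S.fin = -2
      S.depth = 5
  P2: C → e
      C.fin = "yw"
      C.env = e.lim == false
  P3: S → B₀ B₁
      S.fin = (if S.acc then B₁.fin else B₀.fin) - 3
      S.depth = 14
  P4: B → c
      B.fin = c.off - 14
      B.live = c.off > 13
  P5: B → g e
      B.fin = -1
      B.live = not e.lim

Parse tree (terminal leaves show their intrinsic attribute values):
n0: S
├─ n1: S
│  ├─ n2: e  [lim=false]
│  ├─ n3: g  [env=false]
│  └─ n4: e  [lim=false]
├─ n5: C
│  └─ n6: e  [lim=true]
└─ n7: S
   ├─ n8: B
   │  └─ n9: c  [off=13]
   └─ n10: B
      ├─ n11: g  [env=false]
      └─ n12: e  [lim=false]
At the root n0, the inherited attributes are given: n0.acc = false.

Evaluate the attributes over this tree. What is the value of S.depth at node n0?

0

1. n0.acc = false  [given at root]
2. n1.acc = false  [S₀.acc == true]
3. n2.lim = false  [terminal]
4. n3.env = false  [terminal]
5. n4.lim = false  [terminal]
6. n1.fin = -2  [-2]
7. n1.depth = 5  [5]
8. n5.val = true  [S₀.acc == false]
9. n6.lim = true  [terminal]
10. n5.fin = "yw"  ["yw"]
11. n5.env = false  [e.lim == false]
12. n7.acc = true  [true]
13. n9.off = 13  [terminal]
14. n8.fin = -1  [c.off - 14]
15. n8.live = false  [c.off > 13]
16. n11.env = false  [terminal]
17. n12.lim = false  [terminal]
18. n10.fin = -1  [-1]
19. n10.live = true  [not e.lim]
20. n7.fin = -4  [(if S.acc then B₁.fin else B₀.fin) - 3]
21. n7.depth = 14  [14]
22. n0.fin = 22  [(if S₀.acc then S₂.fin else S₁.depth) + 17]
23. n0.depth = 0  [S₂.fin * -2 - 8]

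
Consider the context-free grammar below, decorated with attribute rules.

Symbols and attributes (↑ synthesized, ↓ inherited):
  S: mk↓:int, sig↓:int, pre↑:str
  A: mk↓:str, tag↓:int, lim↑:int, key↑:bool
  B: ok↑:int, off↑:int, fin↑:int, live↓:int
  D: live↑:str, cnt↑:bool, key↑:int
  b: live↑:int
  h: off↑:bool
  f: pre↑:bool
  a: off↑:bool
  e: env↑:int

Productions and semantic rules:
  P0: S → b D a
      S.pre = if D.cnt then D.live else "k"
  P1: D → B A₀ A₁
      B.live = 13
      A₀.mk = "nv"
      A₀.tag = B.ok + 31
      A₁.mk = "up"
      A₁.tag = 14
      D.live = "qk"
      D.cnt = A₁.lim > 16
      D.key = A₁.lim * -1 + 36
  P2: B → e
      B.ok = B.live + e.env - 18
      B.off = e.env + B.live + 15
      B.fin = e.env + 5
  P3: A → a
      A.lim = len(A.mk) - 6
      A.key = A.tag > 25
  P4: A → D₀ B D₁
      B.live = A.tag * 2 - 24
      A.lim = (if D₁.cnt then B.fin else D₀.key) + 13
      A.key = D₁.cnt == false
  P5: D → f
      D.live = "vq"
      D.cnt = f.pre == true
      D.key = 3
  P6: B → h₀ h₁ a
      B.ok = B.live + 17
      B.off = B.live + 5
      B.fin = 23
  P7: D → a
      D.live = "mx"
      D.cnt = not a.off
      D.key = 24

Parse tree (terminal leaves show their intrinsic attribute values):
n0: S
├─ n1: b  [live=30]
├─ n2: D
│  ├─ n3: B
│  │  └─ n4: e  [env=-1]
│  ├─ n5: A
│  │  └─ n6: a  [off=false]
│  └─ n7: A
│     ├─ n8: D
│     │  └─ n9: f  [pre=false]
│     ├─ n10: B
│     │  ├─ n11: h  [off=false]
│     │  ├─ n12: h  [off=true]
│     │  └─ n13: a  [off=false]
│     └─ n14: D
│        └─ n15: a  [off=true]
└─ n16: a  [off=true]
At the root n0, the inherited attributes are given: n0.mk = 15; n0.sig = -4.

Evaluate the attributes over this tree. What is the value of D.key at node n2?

1. n0.mk = 15  [given at root]
2. n0.sig = -4  [given at root]
3. n1.live = 30  [terminal]
4. n3.live = 13  [13]
5. n4.env = -1  [terminal]
6. n3.ok = -6  [B.live + e.env - 18]
7. n3.off = 27  [e.env + B.live + 15]
8. n3.fin = 4  [e.env + 5]
9. n5.mk = "nv"  ["nv"]
10. n5.tag = 25  [B.ok + 31]
11. n6.off = false  [terminal]
12. n5.lim = -4  [len(A.mk) - 6]
13. n5.key = false  [A.tag > 25]
14. n7.mk = "up"  ["up"]
15. n7.tag = 14  [14]
16. n9.pre = false  [terminal]
17. n8.live = "vq"  ["vq"]
18. n8.cnt = false  [f.pre == true]
19. n8.key = 3  [3]
20. n10.live = 4  [A.tag * 2 - 24]
21. n11.off = false  [terminal]
22. n12.off = true  [terminal]
23. n13.off = false  [terminal]
24. n10.ok = 21  [B.live + 17]
25. n10.off = 9  [B.live + 5]
26. n10.fin = 23  [23]
27. n15.off = true  [terminal]
28. n14.live = "mx"  ["mx"]
29. n14.cnt = false  [not a.off]
30. n14.key = 24  [24]
31. n7.lim = 16  [(if D₁.cnt then B.fin else D₀.key) + 13]
32. n7.key = true  [D₁.cnt == false]
33. n2.live = "qk"  ["qk"]
34. n2.cnt = false  [A₁.lim > 16]
35. n2.key = 20  [A₁.lim * -1 + 36]
36. n16.off = true  [terminal]
37. n0.pre = "k"  [if D.cnt then D.live else "k"]

20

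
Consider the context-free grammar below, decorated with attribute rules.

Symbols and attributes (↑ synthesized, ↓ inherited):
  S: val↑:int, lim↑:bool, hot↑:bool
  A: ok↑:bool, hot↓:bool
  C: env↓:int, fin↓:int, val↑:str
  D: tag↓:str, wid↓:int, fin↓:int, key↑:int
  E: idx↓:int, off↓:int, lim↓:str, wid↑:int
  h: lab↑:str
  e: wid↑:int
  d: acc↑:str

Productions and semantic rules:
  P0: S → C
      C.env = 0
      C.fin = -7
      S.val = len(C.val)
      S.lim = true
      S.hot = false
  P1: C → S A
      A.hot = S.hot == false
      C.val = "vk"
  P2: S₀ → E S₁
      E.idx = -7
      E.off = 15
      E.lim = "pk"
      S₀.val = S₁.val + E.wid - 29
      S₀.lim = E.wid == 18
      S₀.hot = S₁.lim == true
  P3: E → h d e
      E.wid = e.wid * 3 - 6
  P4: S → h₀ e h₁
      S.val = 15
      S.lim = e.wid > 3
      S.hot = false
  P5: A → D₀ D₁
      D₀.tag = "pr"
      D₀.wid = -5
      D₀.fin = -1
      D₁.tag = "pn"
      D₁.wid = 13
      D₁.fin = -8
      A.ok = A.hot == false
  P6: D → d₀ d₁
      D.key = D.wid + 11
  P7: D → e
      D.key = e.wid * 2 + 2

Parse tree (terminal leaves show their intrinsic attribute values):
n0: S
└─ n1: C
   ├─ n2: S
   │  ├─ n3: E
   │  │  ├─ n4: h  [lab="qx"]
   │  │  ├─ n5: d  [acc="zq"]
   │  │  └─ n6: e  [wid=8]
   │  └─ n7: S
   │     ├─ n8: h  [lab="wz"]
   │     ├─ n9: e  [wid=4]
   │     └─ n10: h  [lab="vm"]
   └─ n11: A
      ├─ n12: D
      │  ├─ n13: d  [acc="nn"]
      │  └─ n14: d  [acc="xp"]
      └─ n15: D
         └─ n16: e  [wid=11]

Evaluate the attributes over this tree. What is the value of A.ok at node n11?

1. n1.env = 0  [0]
2. n1.fin = -7  [-7]
3. n3.idx = -7  [-7]
4. n3.off = 15  [15]
5. n3.lim = "pk"  ["pk"]
6. n4.lab = "qx"  [terminal]
7. n5.acc = "zq"  [terminal]
8. n6.wid = 8  [terminal]
9. n3.wid = 18  [e.wid * 3 - 6]
10. n8.lab = "wz"  [terminal]
11. n9.wid = 4  [terminal]
12. n10.lab = "vm"  [terminal]
13. n7.val = 15  [15]
14. n7.lim = true  [e.wid > 3]
15. n7.hot = false  [false]
16. n2.val = 4  [S₁.val + E.wid - 29]
17. n2.lim = true  [E.wid == 18]
18. n2.hot = true  [S₁.lim == true]
19. n11.hot = false  [S.hot == false]
20. n12.tag = "pr"  ["pr"]
21. n12.wid = -5  [-5]
22. n12.fin = -1  [-1]
23. n13.acc = "nn"  [terminal]
24. n14.acc = "xp"  [terminal]
25. n12.key = 6  [D.wid + 11]
26. n15.tag = "pn"  ["pn"]
27. n15.wid = 13  [13]
28. n15.fin = -8  [-8]
29. n16.wid = 11  [terminal]
30. n15.key = 24  [e.wid * 2 + 2]
31. n11.ok = true  [A.hot == false]
32. n1.val = "vk"  ["vk"]
33. n0.val = 2  [len(C.val)]
34. n0.lim = true  [true]
35. n0.hot = false  [false]

true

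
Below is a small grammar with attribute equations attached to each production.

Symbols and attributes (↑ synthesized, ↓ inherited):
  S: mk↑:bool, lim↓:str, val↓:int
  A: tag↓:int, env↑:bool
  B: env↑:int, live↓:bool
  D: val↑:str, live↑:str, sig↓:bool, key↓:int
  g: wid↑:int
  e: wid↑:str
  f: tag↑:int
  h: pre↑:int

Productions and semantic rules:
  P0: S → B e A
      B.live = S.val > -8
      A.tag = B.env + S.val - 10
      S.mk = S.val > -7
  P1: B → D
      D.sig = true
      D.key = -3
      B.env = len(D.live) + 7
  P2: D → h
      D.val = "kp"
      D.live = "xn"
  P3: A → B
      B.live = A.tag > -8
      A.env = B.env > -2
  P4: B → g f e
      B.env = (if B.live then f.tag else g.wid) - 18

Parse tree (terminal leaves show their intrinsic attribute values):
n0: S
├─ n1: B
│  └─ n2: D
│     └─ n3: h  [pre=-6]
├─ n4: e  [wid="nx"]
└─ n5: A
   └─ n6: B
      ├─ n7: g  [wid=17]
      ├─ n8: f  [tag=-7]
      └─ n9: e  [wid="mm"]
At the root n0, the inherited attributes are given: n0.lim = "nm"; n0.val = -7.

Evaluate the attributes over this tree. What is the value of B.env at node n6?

1. n0.lim = "nm"  [given at root]
2. n0.val = -7  [given at root]
3. n1.live = true  [S.val > -8]
4. n2.sig = true  [true]
5. n2.key = -3  [-3]
6. n3.pre = -6  [terminal]
7. n2.val = "kp"  ["kp"]
8. n2.live = "xn"  ["xn"]
9. n1.env = 9  [len(D.live) + 7]
10. n4.wid = "nx"  [terminal]
11. n5.tag = -8  [B.env + S.val - 10]
12. n6.live = false  [A.tag > -8]
13. n7.wid = 17  [terminal]
14. n8.tag = -7  [terminal]
15. n9.wid = "mm"  [terminal]
16. n6.env = -1  [(if B.live then f.tag else g.wid) - 18]
17. n5.env = true  [B.env > -2]
18. n0.mk = false  [S.val > -7]

-1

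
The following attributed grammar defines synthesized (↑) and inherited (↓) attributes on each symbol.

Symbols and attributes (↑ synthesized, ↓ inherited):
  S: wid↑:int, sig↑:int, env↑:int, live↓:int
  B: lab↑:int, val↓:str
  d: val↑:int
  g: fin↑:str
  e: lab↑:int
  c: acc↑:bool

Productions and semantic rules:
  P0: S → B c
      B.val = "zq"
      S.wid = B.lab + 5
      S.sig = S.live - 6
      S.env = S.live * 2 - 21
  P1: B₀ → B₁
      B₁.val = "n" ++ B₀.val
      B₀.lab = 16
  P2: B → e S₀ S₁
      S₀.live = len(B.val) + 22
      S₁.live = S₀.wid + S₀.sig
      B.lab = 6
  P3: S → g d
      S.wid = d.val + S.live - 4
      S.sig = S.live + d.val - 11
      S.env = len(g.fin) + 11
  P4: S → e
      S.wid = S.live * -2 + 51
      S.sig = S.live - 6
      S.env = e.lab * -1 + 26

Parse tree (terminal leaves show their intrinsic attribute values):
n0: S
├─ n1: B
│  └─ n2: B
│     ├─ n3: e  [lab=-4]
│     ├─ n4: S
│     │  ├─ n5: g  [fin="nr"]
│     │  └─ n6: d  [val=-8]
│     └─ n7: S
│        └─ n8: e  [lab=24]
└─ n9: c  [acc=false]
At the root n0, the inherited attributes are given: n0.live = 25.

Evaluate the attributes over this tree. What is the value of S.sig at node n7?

13

1. n0.live = 25  [given at root]
2. n1.val = "zq"  ["zq"]
3. n2.val = "nzq"  ["n" ++ B₀.val]
4. n3.lab = -4  [terminal]
5. n4.live = 25  [len(B.val) + 22]
6. n5.fin = "nr"  [terminal]
7. n6.val = -8  [terminal]
8. n4.wid = 13  [d.val + S.live - 4]
9. n4.sig = 6  [S.live + d.val - 11]
10. n4.env = 13  [len(g.fin) + 11]
11. n7.live = 19  [S₀.wid + S₀.sig]
12. n8.lab = 24  [terminal]
13. n7.wid = 13  [S.live * -2 + 51]
14. n7.sig = 13  [S.live - 6]
15. n7.env = 2  [e.lab * -1 + 26]
16. n2.lab = 6  [6]
17. n1.lab = 16  [16]
18. n9.acc = false  [terminal]
19. n0.wid = 21  [B.lab + 5]
20. n0.sig = 19  [S.live - 6]
21. n0.env = 29  [S.live * 2 - 21]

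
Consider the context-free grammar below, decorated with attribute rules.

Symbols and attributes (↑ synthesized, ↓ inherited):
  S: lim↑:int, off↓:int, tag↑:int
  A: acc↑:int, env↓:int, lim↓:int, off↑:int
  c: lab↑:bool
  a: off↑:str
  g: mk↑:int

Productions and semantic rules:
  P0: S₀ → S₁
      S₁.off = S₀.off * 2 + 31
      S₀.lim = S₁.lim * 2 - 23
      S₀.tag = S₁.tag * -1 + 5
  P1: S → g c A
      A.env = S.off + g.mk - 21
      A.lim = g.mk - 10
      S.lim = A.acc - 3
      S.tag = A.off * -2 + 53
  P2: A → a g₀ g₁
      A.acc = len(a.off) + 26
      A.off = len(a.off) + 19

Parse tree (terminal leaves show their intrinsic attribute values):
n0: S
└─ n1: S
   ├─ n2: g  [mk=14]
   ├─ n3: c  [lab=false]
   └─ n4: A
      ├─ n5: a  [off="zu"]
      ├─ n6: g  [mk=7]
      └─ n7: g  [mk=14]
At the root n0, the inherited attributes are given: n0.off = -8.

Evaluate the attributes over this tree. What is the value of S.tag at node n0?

-6

1. n0.off = -8  [given at root]
2. n1.off = 15  [S₀.off * 2 + 31]
3. n2.mk = 14  [terminal]
4. n3.lab = false  [terminal]
5. n4.env = 8  [S.off + g.mk - 21]
6. n4.lim = 4  [g.mk - 10]
7. n5.off = "zu"  [terminal]
8. n6.mk = 7  [terminal]
9. n7.mk = 14  [terminal]
10. n4.acc = 28  [len(a.off) + 26]
11. n4.off = 21  [len(a.off) + 19]
12. n1.lim = 25  [A.acc - 3]
13. n1.tag = 11  [A.off * -2 + 53]
14. n0.lim = 27  [S₁.lim * 2 - 23]
15. n0.tag = -6  [S₁.tag * -1 + 5]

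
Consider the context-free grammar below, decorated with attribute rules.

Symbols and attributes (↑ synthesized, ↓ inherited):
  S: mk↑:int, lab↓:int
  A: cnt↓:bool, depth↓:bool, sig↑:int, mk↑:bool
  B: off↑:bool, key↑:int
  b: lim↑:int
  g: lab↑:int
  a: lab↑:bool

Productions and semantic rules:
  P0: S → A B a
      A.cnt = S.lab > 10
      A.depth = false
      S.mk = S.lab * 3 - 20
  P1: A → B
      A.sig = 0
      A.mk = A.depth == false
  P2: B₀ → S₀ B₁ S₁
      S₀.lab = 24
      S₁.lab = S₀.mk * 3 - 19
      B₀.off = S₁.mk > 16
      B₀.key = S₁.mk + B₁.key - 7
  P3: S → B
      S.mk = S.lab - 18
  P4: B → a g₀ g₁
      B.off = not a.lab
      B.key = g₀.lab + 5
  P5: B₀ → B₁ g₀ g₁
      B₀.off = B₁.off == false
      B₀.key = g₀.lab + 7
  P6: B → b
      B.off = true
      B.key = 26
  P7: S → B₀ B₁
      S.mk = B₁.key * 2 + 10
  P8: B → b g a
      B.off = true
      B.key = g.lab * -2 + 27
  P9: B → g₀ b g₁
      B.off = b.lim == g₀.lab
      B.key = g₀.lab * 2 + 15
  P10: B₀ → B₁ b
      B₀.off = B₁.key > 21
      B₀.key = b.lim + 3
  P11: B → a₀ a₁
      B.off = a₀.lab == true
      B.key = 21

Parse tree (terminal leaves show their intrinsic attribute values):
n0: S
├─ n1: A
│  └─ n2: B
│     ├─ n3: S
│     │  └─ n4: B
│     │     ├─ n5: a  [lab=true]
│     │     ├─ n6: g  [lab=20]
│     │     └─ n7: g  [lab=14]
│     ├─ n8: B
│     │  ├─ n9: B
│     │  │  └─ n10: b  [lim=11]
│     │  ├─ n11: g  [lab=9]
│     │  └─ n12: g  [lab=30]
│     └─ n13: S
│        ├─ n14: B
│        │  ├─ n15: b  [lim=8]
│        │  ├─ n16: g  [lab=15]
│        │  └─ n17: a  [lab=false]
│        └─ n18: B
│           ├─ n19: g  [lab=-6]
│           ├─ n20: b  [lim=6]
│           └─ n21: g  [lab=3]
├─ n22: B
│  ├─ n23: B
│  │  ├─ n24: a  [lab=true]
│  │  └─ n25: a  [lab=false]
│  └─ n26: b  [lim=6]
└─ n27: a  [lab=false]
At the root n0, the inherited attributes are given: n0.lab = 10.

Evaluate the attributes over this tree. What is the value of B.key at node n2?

25

1. n0.lab = 10  [given at root]
2. n1.cnt = false  [S.lab > 10]
3. n1.depth = false  [false]
4. n3.lab = 24  [24]
5. n5.lab = true  [terminal]
6. n6.lab = 20  [terminal]
7. n7.lab = 14  [terminal]
8. n4.off = false  [not a.lab]
9. n4.key = 25  [g₀.lab + 5]
10. n3.mk = 6  [S.lab - 18]
11. n10.lim = 11  [terminal]
12. n9.off = true  [true]
13. n9.key = 26  [26]
14. n11.lab = 9  [terminal]
15. n12.lab = 30  [terminal]
16. n8.off = false  [B₁.off == false]
17. n8.key = 16  [g₀.lab + 7]
18. n13.lab = -1  [S₀.mk * 3 - 19]
19. n15.lim = 8  [terminal]
20. n16.lab = 15  [terminal]
21. n17.lab = false  [terminal]
22. n14.off = true  [true]
23. n14.key = -3  [g.lab * -2 + 27]
24. n19.lab = -6  [terminal]
25. n20.lim = 6  [terminal]
26. n21.lab = 3  [terminal]
27. n18.off = false  [b.lim == g₀.lab]
28. n18.key = 3  [g₀.lab * 2 + 15]
29. n13.mk = 16  [B₁.key * 2 + 10]
30. n2.off = false  [S₁.mk > 16]
31. n2.key = 25  [S₁.mk + B₁.key - 7]
32. n1.sig = 0  [0]
33. n1.mk = true  [A.depth == false]
34. n24.lab = true  [terminal]
35. n25.lab = false  [terminal]
36. n23.off = true  [a₀.lab == true]
37. n23.key = 21  [21]
38. n26.lim = 6  [terminal]
39. n22.off = false  [B₁.key > 21]
40. n22.key = 9  [b.lim + 3]
41. n27.lab = false  [terminal]
42. n0.mk = 10  [S.lab * 3 - 20]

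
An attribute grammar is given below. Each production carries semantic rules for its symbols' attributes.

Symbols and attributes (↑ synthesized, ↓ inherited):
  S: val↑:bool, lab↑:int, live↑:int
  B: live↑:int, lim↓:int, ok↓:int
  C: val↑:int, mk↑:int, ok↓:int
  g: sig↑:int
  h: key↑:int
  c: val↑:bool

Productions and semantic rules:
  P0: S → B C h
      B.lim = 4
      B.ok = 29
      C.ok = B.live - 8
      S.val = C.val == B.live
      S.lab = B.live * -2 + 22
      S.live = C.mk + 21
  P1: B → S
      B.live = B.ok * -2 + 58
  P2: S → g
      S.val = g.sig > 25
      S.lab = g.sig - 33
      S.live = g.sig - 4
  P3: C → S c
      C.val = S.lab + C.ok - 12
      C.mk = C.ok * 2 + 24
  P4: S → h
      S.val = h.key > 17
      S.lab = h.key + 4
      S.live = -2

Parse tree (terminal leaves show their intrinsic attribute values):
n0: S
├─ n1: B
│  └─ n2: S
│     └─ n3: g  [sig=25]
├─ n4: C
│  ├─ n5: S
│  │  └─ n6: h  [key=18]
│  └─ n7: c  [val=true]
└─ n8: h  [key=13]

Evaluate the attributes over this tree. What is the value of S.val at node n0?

false

1. n1.lim = 4  [4]
2. n1.ok = 29  [29]
3. n3.sig = 25  [terminal]
4. n2.val = false  [g.sig > 25]
5. n2.lab = -8  [g.sig - 33]
6. n2.live = 21  [g.sig - 4]
7. n1.live = 0  [B.ok * -2 + 58]
8. n4.ok = -8  [B.live - 8]
9. n6.key = 18  [terminal]
10. n5.val = true  [h.key > 17]
11. n5.lab = 22  [h.key + 4]
12. n5.live = -2  [-2]
13. n7.val = true  [terminal]
14. n4.val = 2  [S.lab + C.ok - 12]
15. n4.mk = 8  [C.ok * 2 + 24]
16. n8.key = 13  [terminal]
17. n0.val = false  [C.val == B.live]
18. n0.lab = 22  [B.live * -2 + 22]
19. n0.live = 29  [C.mk + 21]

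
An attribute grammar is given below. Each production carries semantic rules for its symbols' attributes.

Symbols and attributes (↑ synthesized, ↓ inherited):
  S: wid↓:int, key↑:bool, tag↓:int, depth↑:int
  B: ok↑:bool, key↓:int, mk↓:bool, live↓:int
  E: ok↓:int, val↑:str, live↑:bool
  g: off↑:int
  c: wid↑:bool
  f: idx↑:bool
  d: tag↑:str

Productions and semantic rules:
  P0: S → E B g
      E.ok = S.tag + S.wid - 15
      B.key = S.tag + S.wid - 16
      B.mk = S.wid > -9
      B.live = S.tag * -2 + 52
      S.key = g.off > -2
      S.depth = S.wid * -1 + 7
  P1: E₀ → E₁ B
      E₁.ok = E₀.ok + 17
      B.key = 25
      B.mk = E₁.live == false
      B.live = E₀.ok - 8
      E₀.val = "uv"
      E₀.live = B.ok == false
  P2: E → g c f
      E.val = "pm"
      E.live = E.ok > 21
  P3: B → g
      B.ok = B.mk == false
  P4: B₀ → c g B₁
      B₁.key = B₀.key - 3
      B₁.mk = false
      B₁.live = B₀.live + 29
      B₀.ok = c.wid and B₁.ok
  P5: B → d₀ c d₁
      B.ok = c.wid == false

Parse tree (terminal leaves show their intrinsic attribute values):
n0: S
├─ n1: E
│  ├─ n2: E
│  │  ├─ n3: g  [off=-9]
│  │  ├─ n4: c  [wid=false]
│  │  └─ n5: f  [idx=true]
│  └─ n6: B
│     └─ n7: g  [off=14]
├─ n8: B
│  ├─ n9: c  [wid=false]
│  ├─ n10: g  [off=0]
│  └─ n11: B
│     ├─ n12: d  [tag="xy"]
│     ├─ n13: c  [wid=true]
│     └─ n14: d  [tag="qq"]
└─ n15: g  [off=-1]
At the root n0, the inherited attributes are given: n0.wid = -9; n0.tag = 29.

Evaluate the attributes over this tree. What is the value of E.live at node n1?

1. n0.wid = -9  [given at root]
2. n0.tag = 29  [given at root]
3. n1.ok = 5  [S.tag + S.wid - 15]
4. n2.ok = 22  [E₀.ok + 17]
5. n3.off = -9  [terminal]
6. n4.wid = false  [terminal]
7. n5.idx = true  [terminal]
8. n2.val = "pm"  ["pm"]
9. n2.live = true  [E.ok > 21]
10. n6.key = 25  [25]
11. n6.mk = false  [E₁.live == false]
12. n6.live = -3  [E₀.ok - 8]
13. n7.off = 14  [terminal]
14. n6.ok = true  [B.mk == false]
15. n1.val = "uv"  ["uv"]
16. n1.live = false  [B.ok == false]
17. n8.key = 4  [S.tag + S.wid - 16]
18. n8.mk = false  [S.wid > -9]
19. n8.live = -6  [S.tag * -2 + 52]
20. n9.wid = false  [terminal]
21. n10.off = 0  [terminal]
22. n11.key = 1  [B₀.key - 3]
23. n11.mk = false  [false]
24. n11.live = 23  [B₀.live + 29]
25. n12.tag = "xy"  [terminal]
26. n13.wid = true  [terminal]
27. n14.tag = "qq"  [terminal]
28. n11.ok = false  [c.wid == false]
29. n8.ok = false  [c.wid and B₁.ok]
30. n15.off = -1  [terminal]
31. n0.key = true  [g.off > -2]
32. n0.depth = 16  [S.wid * -1 + 7]

false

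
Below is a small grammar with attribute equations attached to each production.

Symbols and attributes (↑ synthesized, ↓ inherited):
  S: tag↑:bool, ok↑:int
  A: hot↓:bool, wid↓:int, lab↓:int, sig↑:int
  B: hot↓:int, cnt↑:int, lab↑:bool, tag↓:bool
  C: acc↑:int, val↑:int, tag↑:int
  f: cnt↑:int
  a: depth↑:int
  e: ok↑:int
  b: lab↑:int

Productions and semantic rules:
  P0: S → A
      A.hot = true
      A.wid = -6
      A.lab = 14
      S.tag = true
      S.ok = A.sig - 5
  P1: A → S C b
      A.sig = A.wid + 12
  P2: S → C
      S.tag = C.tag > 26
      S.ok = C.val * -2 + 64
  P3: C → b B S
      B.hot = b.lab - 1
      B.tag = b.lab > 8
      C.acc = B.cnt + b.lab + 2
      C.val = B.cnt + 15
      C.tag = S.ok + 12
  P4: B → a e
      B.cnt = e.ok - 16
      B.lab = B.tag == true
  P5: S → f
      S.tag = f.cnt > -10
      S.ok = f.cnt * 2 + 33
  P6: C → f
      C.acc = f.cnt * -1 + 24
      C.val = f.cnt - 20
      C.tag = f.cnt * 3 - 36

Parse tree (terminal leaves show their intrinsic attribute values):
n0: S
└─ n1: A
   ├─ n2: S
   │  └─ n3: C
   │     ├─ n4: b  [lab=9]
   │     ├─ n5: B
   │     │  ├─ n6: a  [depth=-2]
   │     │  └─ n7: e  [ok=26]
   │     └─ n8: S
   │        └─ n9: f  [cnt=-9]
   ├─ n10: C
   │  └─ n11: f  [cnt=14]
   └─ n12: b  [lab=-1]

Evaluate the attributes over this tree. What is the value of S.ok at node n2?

14

1. n1.hot = true  [true]
2. n1.wid = -6  [-6]
3. n1.lab = 14  [14]
4. n4.lab = 9  [terminal]
5. n5.hot = 8  [b.lab - 1]
6. n5.tag = true  [b.lab > 8]
7. n6.depth = -2  [terminal]
8. n7.ok = 26  [terminal]
9. n5.cnt = 10  [e.ok - 16]
10. n5.lab = true  [B.tag == true]
11. n9.cnt = -9  [terminal]
12. n8.tag = true  [f.cnt > -10]
13. n8.ok = 15  [f.cnt * 2 + 33]
14. n3.acc = 21  [B.cnt + b.lab + 2]
15. n3.val = 25  [B.cnt + 15]
16. n3.tag = 27  [S.ok + 12]
17. n2.tag = true  [C.tag > 26]
18. n2.ok = 14  [C.val * -2 + 64]
19. n11.cnt = 14  [terminal]
20. n10.acc = 10  [f.cnt * -1 + 24]
21. n10.val = -6  [f.cnt - 20]
22. n10.tag = 6  [f.cnt * 3 - 36]
23. n12.lab = -1  [terminal]
24. n1.sig = 6  [A.wid + 12]
25. n0.tag = true  [true]
26. n0.ok = 1  [A.sig - 5]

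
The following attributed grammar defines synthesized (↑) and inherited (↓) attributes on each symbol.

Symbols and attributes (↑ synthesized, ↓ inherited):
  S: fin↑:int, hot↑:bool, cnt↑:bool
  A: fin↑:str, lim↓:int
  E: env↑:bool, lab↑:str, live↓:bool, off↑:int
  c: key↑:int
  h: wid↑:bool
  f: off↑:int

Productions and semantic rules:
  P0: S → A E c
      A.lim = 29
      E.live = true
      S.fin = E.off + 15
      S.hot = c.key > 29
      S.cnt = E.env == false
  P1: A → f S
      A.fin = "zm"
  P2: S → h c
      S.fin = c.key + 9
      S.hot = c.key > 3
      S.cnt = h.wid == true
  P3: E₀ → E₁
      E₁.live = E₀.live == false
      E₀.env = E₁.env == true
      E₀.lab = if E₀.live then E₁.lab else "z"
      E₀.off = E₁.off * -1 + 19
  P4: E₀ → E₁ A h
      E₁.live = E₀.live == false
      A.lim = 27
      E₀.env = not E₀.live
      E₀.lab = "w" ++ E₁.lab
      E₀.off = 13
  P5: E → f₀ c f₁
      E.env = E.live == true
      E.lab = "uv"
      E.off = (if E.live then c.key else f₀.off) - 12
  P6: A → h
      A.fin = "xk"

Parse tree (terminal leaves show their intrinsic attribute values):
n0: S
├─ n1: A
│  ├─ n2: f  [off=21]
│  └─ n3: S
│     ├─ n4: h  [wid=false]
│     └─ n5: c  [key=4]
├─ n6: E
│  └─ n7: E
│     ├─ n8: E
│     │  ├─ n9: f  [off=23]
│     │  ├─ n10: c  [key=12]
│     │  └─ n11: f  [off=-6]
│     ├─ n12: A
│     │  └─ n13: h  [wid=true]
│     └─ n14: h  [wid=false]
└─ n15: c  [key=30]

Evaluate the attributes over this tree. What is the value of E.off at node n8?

1. n1.lim = 29  [29]
2. n2.off = 21  [terminal]
3. n4.wid = false  [terminal]
4. n5.key = 4  [terminal]
5. n3.fin = 13  [c.key + 9]
6. n3.hot = true  [c.key > 3]
7. n3.cnt = false  [h.wid == true]
8. n1.fin = "zm"  ["zm"]
9. n6.live = true  [true]
10. n7.live = false  [E₀.live == false]
11. n8.live = true  [E₀.live == false]
12. n9.off = 23  [terminal]
13. n10.key = 12  [terminal]
14. n11.off = -6  [terminal]
15. n8.env = true  [E.live == true]
16. n8.lab = "uv"  ["uv"]
17. n8.off = 0  [(if E.live then c.key else f₀.off) - 12]
18. n12.lim = 27  [27]
19. n13.wid = true  [terminal]
20. n12.fin = "xk"  ["xk"]
21. n14.wid = false  [terminal]
22. n7.env = true  [not E₀.live]
23. n7.lab = "wuv"  ["w" ++ E₁.lab]
24. n7.off = 13  [13]
25. n6.env = true  [E₁.env == true]
26. n6.lab = "wuv"  [if E₀.live then E₁.lab else "z"]
27. n6.off = 6  [E₁.off * -1 + 19]
28. n15.key = 30  [terminal]
29. n0.fin = 21  [E.off + 15]
30. n0.hot = true  [c.key > 29]
31. n0.cnt = false  [E.env == false]

0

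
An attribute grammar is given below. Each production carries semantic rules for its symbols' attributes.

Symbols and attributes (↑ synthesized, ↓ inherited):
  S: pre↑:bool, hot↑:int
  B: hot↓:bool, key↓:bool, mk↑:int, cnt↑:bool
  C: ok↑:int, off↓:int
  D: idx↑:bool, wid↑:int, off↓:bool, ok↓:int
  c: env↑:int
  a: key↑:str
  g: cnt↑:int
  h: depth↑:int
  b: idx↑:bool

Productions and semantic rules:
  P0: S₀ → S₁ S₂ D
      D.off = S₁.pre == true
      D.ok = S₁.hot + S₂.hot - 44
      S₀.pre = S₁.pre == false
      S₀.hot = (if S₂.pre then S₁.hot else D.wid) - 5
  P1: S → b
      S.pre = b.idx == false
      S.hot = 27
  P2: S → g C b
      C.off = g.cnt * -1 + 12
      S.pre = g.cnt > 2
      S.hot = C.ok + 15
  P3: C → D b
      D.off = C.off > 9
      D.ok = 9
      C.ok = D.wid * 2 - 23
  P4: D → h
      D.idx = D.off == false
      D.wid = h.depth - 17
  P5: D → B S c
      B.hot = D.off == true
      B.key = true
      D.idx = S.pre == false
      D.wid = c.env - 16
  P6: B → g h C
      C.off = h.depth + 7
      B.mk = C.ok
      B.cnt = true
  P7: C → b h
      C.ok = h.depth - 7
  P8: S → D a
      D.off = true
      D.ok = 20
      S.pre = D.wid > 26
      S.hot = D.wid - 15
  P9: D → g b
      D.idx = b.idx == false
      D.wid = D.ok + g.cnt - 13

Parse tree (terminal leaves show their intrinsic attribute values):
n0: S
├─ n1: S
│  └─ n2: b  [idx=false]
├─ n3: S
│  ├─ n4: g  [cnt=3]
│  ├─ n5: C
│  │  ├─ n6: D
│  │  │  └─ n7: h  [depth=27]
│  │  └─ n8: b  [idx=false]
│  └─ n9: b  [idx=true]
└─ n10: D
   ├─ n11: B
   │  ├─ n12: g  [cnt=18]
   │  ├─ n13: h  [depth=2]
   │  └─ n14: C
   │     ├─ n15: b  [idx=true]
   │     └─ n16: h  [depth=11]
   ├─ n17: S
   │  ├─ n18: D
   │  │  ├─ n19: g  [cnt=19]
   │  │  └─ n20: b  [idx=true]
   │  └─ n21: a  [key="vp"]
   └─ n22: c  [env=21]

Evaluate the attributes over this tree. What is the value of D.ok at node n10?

-5

1. n2.idx = false  [terminal]
2. n1.pre = true  [b.idx == false]
3. n1.hot = 27  [27]
4. n4.cnt = 3  [terminal]
5. n5.off = 9  [g.cnt * -1 + 12]
6. n6.off = false  [C.off > 9]
7. n6.ok = 9  [9]
8. n7.depth = 27  [terminal]
9. n6.idx = true  [D.off == false]
10. n6.wid = 10  [h.depth - 17]
11. n8.idx = false  [terminal]
12. n5.ok = -3  [D.wid * 2 - 23]
13. n9.idx = true  [terminal]
14. n3.pre = true  [g.cnt > 2]
15. n3.hot = 12  [C.ok + 15]
16. n10.off = true  [S₁.pre == true]
17. n10.ok = -5  [S₁.hot + S₂.hot - 44]
18. n11.hot = true  [D.off == true]
19. n11.key = true  [true]
20. n12.cnt = 18  [terminal]
21. n13.depth = 2  [terminal]
22. n14.off = 9  [h.depth + 7]
23. n15.idx = true  [terminal]
24. n16.depth = 11  [terminal]
25. n14.ok = 4  [h.depth - 7]
26. n11.mk = 4  [C.ok]
27. n11.cnt = true  [true]
28. n18.off = true  [true]
29. n18.ok = 20  [20]
30. n19.cnt = 19  [terminal]
31. n20.idx = true  [terminal]
32. n18.idx = false  [b.idx == false]
33. n18.wid = 26  [D.ok + g.cnt - 13]
34. n21.key = "vp"  [terminal]
35. n17.pre = false  [D.wid > 26]
36. n17.hot = 11  [D.wid - 15]
37. n22.env = 21  [terminal]
38. n10.idx = true  [S.pre == false]
39. n10.wid = 5  [c.env - 16]
40. n0.pre = false  [S₁.pre == false]
41. n0.hot = 22  [(if S₂.pre then S₁.hot else D.wid) - 5]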